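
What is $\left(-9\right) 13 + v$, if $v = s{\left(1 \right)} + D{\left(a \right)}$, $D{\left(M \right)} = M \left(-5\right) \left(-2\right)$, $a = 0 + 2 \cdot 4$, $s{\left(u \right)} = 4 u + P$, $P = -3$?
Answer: $-36$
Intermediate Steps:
$s{\left(u \right)} = -3 + 4 u$ ($s{\left(u \right)} = 4 u - 3 = -3 + 4 u$)
$a = 8$ ($a = 0 + 8 = 8$)
$D{\left(M \right)} = 10 M$ ($D{\left(M \right)} = - 5 M \left(-2\right) = 10 M$)
$v = 81$ ($v = \left(-3 + 4 \cdot 1\right) + 10 \cdot 8 = \left(-3 + 4\right) + 80 = 1 + 80 = 81$)
$\left(-9\right) 13 + v = \left(-9\right) 13 + 81 = -117 + 81 = -36$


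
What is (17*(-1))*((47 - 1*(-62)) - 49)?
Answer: -1020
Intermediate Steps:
(17*(-1))*((47 - 1*(-62)) - 49) = -17*((47 + 62) - 49) = -17*(109 - 49) = -17*60 = -1020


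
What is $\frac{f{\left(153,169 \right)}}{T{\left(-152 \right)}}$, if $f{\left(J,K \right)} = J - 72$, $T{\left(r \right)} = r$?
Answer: $- \frac{81}{152} \approx -0.5329$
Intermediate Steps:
$f{\left(J,K \right)} = -72 + J$ ($f{\left(J,K \right)} = J - 72 = -72 + J$)
$\frac{f{\left(153,169 \right)}}{T{\left(-152 \right)}} = \frac{-72 + 153}{-152} = 81 \left(- \frac{1}{152}\right) = - \frac{81}{152}$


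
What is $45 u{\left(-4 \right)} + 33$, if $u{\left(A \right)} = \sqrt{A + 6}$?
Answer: $33 + 45 \sqrt{2} \approx 96.64$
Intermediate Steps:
$u{\left(A \right)} = \sqrt{6 + A}$
$45 u{\left(-4 \right)} + 33 = 45 \sqrt{6 - 4} + 33 = 45 \sqrt{2} + 33 = 33 + 45 \sqrt{2}$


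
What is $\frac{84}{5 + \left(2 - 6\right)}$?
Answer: $84$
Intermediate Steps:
$\frac{84}{5 + \left(2 - 6\right)} = \frac{84}{5 - 4} = \frac{84}{1} = 84 \cdot 1 = 84$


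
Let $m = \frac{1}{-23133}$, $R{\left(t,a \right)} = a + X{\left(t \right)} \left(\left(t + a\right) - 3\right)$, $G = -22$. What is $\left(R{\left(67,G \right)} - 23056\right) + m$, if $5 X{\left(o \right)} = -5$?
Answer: $- \frac{534834961}{23133} \approx -23120.0$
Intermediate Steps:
$X{\left(o \right)} = -1$ ($X{\left(o \right)} = \frac{1}{5} \left(-5\right) = -1$)
$R{\left(t,a \right)} = 3 - t$ ($R{\left(t,a \right)} = a - \left(\left(t + a\right) - 3\right) = a - \left(\left(a + t\right) - 3\right) = a - \left(-3 + a + t\right) = 3 - t$)
$m = - \frac{1}{23133} \approx -4.3228 \cdot 10^{-5}$
$\left(R{\left(67,G \right)} - 23056\right) + m = \left(\left(3 - 67\right) - 23056\right) - \frac{1}{23133} = \left(-64 - 23056\right) - \frac{1}{23133} = -23120 - \frac{1}{23133} = - \frac{534834961}{23133}$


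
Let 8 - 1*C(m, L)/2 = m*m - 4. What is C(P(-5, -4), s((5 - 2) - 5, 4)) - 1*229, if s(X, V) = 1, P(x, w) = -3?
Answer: -223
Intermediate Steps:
C(m, L) = 24 - 2*m² (C(m, L) = 16 - 2*(m*m - 4) = 16 - 2*(m² - 4) = 16 - 2*(-4 + m²) = 16 + (8 - 2*m²) = 24 - 2*m²)
C(P(-5, -4), s((5 - 2) - 5, 4)) - 1*229 = (24 - 2*(-3)²) - 1*229 = (24 - 2*9) - 229 = (24 - 18) - 229 = 6 - 229 = -223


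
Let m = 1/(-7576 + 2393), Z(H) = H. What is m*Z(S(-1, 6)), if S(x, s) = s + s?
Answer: -12/5183 ≈ -0.0023153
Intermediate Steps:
S(x, s) = 2*s
m = -1/5183 (m = 1/(-5183) = -1/5183 ≈ -0.00019294)
m*Z(S(-1, 6)) = -2*6/5183 = -1/5183*12 = -12/5183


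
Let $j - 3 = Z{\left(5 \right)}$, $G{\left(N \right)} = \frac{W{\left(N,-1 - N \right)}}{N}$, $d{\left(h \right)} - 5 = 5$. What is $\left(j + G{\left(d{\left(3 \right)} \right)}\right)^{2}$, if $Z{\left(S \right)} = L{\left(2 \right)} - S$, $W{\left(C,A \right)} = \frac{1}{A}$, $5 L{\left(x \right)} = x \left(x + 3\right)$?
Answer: $\frac{1}{12100} \approx 8.2645 \cdot 10^{-5}$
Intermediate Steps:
$L{\left(x \right)} = \frac{x \left(3 + x\right)}{5}$ ($L{\left(x \right)} = \frac{x \left(x + 3\right)}{5} = \frac{x \left(3 + x\right)}{5}$)
$d{\left(h \right)} = 10$ ($d{\left(h \right)} = 5 + 5 = 10$)
$G{\left(N \right)} = \frac{1}{N \left(-1 - N\right)}$ ($G{\left(N \right)} = \frac{1}{\left(-1 - N\right) N} = \frac{1}{N \left(-1 - N\right)}$)
$Z{\left(S \right)} = 2 - S$ ($Z{\left(S \right)} = \frac{1}{5} \cdot 2 \left(3 + 2\right) - S = \frac{1}{5} \cdot 2 \cdot 5 - S = 2 - S$)
$j = 0$ ($j = 3 + \left(2 - 5\right) = 3 - 3 = 0$)
$\left(j + G{\left(d{\left(3 \right)} \right)}\right)^{2} = \left(0 - \frac{1}{10 \left(1 + 10\right)}\right)^{2} = \left(0 - \frac{1}{10 \cdot 11}\right)^{2} = \left(0 - \frac{1}{10} \cdot \frac{1}{11}\right)^{2} = \left(0 - \frac{1}{110}\right)^{2} = \left(- \frac{1}{110}\right)^{2} = \frac{1}{12100}$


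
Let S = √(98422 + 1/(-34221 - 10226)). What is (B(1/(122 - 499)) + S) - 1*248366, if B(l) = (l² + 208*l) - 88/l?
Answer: -30584817925/142129 + √1150509972479/3419 ≈ -2.1488e+5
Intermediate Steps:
B(l) = l² - 88/l + 208*l
S = √1150509972479/3419 (S = √(98422 + 1/(-44447)) = √(98422 - 1/44447) = √(4374562633/44447) = √1150509972479/3419 ≈ 313.72)
(B(1/(122 - 499)) + S) - 1*248366 = ((-88 + (1/(122 - 499))²*(208 + 1/(122 - 499)))/(1/(122 - 499)) + √1150509972479/3419) - 1*248366 = ((-88 + (1/(-377))²*(208 + 1/(-377)))/(1/(-377)) + √1150509972479/3419) - 248366 = ((-88 + (-1/377)²*(208 - 1/377))/(-1/377) + √1150509972479/3419) - 248366 = (-377*(-88 + (1/142129)*(78415/377)) + √1150509972479/3419) - 248366 = (-377*(-88 + 78415/53582633) + √1150509972479/3419) - 248366 = (-377*(-4715193289/53582633) + √1150509972479/3419) - 248366 = (4715193289/142129 + √1150509972479/3419) - 248366 = -30584817925/142129 + √1150509972479/3419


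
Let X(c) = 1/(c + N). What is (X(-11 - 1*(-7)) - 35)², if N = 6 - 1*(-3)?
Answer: 30276/25 ≈ 1211.0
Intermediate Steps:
N = 9 (N = 6 + 3 = 9)
X(c) = 1/(9 + c) (X(c) = 1/(c + 9) = 1/(9 + c))
(X(-11 - 1*(-7)) - 35)² = (1/(9 + (-11 - 1*(-7))) - 35)² = (1/(9 + (-11 + 7)) - 35)² = (1/(9 - 4) - 35)² = (1/5 - 35)² = (⅕ - 35)² = (-174/5)² = 30276/25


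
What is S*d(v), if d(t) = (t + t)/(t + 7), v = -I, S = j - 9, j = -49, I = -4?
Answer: -464/11 ≈ -42.182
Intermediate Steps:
S = -58 (S = -49 - 9 = -58)
v = 4 (v = -1*(-4) = 4)
d(t) = 2*t/(7 + t) (d(t) = (2*t)/(7 + t) = 2*t/(7 + t))
S*d(v) = -116*4/(7 + 4) = -116*4/11 = -58*8/11 = -464/11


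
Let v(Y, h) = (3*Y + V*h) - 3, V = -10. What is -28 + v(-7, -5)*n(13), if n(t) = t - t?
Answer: -28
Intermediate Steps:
v(Y, h) = -3 - 10*h + 3*Y (v(Y, h) = (3*Y - 10*h) - 3 = (-10*h + 3*Y) - 3 = -3 - 10*h + 3*Y)
n(t) = 0
-28 + v(-7, -5)*n(13) = -28 + (-3 - 10*(-5) + 3*(-7))*0 = -28 + (-3 + 50 - 21)*0 = -28 + 26*0 = -28 + 0 = -28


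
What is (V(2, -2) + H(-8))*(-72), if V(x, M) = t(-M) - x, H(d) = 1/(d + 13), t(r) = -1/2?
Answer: 828/5 ≈ 165.60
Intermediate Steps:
t(r) = -1/2 (t(r) = -1*1/2 = -1/2)
H(d) = 1/(13 + d)
V(x, M) = -1/2 - x
(V(2, -2) + H(-8))*(-72) = ((-1/2 - 1*2) + 1/(13 - 8))*(-72) = ((-1/2 - 2) + 1/5)*(-72) = (-5/2 + 1/5)*(-72) = -23/10*(-72) = 828/5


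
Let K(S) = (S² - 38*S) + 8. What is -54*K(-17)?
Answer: -50922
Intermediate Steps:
K(S) = 8 + S² - 38*S
-54*K(-17) = -54*(8 + (-17)² - 38*(-17)) = -54*(8 + 289 + 646) = -54*943 = -50922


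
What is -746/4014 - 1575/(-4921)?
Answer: 189356/1410921 ≈ 0.13421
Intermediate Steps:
-746/4014 - 1575/(-4921) = -746*1/4014 - 1575*(-1/4921) = -373/2007 + 225/703 = 189356/1410921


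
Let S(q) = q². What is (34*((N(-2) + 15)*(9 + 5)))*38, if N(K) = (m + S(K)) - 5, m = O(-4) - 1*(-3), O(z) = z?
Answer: 235144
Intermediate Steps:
m = -1 (m = -4 - 1*(-3) = -4 + 3 = -1)
N(K) = -6 + K² (N(K) = (-1 + K²) - 5 = -6 + K²)
(34*((N(-2) + 15)*(9 + 5)))*38 = (34*(((-6 + (-2)²) + 15)*(9 + 5)))*38 = (34*(((-6 + 4) + 15)*14))*38 = (34*((-2 + 15)*14))*38 = (34*(13*14))*38 = (34*182)*38 = 6188*38 = 235144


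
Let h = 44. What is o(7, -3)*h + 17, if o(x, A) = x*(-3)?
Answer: -907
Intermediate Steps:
o(x, A) = -3*x
o(7, -3)*h + 17 = -3*7*44 + 17 = -21*44 + 17 = -924 + 17 = -907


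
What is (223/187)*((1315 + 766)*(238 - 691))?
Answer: -210220539/187 ≈ -1.1242e+6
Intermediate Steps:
(223/187)*((1315 + 766)*(238 - 691)) = (223*(1/187))*(2081*(-453)) = (223/187)*(-942693) = -210220539/187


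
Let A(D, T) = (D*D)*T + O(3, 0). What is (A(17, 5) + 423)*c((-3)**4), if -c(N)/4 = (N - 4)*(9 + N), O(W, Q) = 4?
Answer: -51891840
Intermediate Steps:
A(D, T) = 4 + T*D**2 (A(D, T) = (D*D)*T + 4 = D**2*T + 4 = T*D**2 + 4 = 4 + T*D**2)
c(N) = -4*(-4 + N)*(9 + N) (c(N) = -4*(N - 4)*(9 + N) = -4*(-4 + N)*(9 + N))
(A(17, 5) + 423)*c((-3)**4) = ((4 + 5*17**2) + 423)*(144 - 20*(-3)**4 - 4*((-3)**4)**2) = ((4 + 5*289) + 423)*(144 - 20*81 - 4*81**2) = ((4 + 1445) + 423)*(144 - 1620 - 4*6561) = (1449 + 423)*(144 - 1620 - 26244) = 1872*(-27720) = -51891840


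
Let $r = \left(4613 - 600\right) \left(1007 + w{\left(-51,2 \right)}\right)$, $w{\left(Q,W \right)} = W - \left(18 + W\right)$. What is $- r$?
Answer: $-3968857$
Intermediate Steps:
$w{\left(Q,W \right)} = -18$ ($w{\left(Q,W \right)} = W - \left(18 + W\right) = -18$)
$r = 3968857$ ($r = \left(4613 - 600\right) \left(1007 - 18\right) = 4013 \cdot 989 = 3968857$)
$- r = \left(-1\right) 3968857 = -3968857$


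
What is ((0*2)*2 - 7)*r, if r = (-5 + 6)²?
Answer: -7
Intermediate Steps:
r = 1 (r = 1² = 1)
((0*2)*2 - 7)*r = ((0*2)*2 - 7)*1 = (0*2 - 7)*1 = (0 - 7)*1 = -7*1 = -7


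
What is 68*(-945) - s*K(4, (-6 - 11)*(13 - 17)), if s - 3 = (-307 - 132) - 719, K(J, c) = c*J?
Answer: 249900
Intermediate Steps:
K(J, c) = J*c
s = -1155 (s = 3 + ((-307 - 132) - 719) = 3 + (-439 - 719) = 3 - 1158 = -1155)
68*(-945) - s*K(4, (-6 - 11)*(13 - 17)) = 68*(-945) - (-1155)*4*((-6 - 11)*(13 - 17)) = -64260 - (-1155)*4*(-17*(-4)) = -64260 - (-1155)*4*68 = -64260 - (-1155)*272 = -64260 - 1*(-314160) = -64260 + 314160 = 249900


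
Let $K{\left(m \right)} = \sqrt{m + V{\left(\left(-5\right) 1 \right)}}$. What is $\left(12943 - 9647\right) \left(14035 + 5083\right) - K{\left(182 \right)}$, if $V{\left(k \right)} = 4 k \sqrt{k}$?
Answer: $63012928 - \sqrt{182 - 20 i \sqrt{5}} \approx 6.3013 \cdot 10^{7} + 1.6453 i$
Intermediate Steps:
$V{\left(k \right)} = 4 k^{\frac{3}{2}}$
$K{\left(m \right)} = \sqrt{m - 20 i \sqrt{5}}$ ($K{\left(m \right)} = \sqrt{m + 4 \left(\left(-5\right) 1\right)^{\frac{3}{2}}} = \sqrt{m + 4 \left(-5\right)^{\frac{3}{2}}} = \sqrt{m + 4 \left(- 5 i \sqrt{5}\right)} = \sqrt{m - 20 i \sqrt{5}}$)
$\left(12943 - 9647\right) \left(14035 + 5083\right) - K{\left(182 \right)} = \left(12943 - 9647\right) \left(14035 + 5083\right) - \sqrt{182 - 20 i \sqrt{5}} = 3296 \cdot 19118 - \sqrt{182 - 20 i \sqrt{5}} = 63012928 - \sqrt{182 - 20 i \sqrt{5}}$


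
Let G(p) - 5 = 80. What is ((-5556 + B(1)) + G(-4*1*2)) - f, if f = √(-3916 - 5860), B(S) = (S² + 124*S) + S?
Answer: -5345 - 4*I*√611 ≈ -5345.0 - 98.874*I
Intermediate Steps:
G(p) = 85 (G(p) = 5 + 80 = 85)
B(S) = S² + 125*S
f = 4*I*√611 (f = √(-9776) = 4*I*√611 ≈ 98.874*I)
((-5556 + B(1)) + G(-4*1*2)) - f = ((-5556 + 1*(125 + 1)) + 85) - 4*I*√611 = ((-5556 + 1*126) + 85) - 4*I*√611 = ((-5556 + 126) + 85) - 4*I*√611 = (-5430 + 85) - 4*I*√611 = -5345 - 4*I*√611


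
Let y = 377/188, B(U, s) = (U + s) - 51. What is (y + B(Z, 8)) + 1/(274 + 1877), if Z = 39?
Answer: -806437/404388 ≈ -1.9942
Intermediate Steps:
B(U, s) = -51 + U + s
y = 377/188 (y = 377*(1/188) = 377/188 ≈ 2.0053)
(y + B(Z, 8)) + 1/(274 + 1877) = (377/188 + (-51 + 39 + 8)) + 1/(274 + 1877) = (377/188 - 4) + 1/2151 = -375/188 + 1/2151 = -806437/404388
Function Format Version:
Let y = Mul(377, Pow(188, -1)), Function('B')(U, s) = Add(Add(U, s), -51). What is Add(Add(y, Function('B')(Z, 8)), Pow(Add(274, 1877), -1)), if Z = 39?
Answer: Rational(-806437, 404388) ≈ -1.9942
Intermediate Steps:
Function('B')(U, s) = Add(-51, U, s)
y = Rational(377, 188) (y = Mul(377, Rational(1, 188)) = Rational(377, 188) ≈ 2.0053)
Add(Add(y, Function('B')(Z, 8)), Pow(Add(274, 1877), -1)) = Add(Add(Rational(377, 188), Add(-51, 39, 8)), Pow(Add(274, 1877), -1)) = Add(Add(Rational(377, 188), -4), Pow(2151, -1)) = Add(Rational(-375, 188), Rational(1, 2151)) = Rational(-806437, 404388)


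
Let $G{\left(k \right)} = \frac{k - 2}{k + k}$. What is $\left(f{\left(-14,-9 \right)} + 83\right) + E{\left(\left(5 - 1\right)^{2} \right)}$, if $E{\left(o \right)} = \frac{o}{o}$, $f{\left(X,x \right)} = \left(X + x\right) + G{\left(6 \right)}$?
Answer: $\frac{184}{3} \approx 61.333$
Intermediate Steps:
$G{\left(k \right)} = \frac{-2 + k}{2 k}$
$f{\left(X,x \right)} = \frac{1}{3} + X + x$ ($f{\left(X,x \right)} = \left(X + x\right) + \frac{-2 + 6}{2 \cdot 6} = \left(X + x\right) + \frac{1}{2} \cdot \frac{1}{6} \cdot 4 = \left(X + x\right) + \frac{1}{3} = \frac{1}{3} + X + x$)
$E{\left(o \right)} = 1$
$\left(f{\left(-14,-9 \right)} + 83\right) + E{\left(\left(5 - 1\right)^{2} \right)} = \left(\left(\frac{1}{3} - 14 - 9\right) + 83\right) + 1 = \left(- \frac{68}{3} + 83\right) + 1 = \frac{181}{3} + 1 = \frac{184}{3}$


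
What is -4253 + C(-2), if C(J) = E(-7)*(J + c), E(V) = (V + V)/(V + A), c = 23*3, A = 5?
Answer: -3784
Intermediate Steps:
c = 69
E(V) = 2*V/(5 + V) (E(V) = (V + V)/(V + 5) = (2*V)/(5 + V) = 2*V/(5 + V))
C(J) = 483 + 7*J (C(J) = (2*(-7)/(5 - 7))*(J + 69) = (2*(-7)/(-2))*(69 + J) = (2*(-7)*(-1/2))*(69 + J) = 7*(69 + J) = 483 + 7*J)
-4253 + C(-2) = -4253 + (483 + 7*(-2)) = -4253 + (483 - 14) = -4253 + 469 = -3784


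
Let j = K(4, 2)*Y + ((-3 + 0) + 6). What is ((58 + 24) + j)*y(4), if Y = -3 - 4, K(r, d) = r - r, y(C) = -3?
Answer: -255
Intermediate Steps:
K(r, d) = 0
Y = -7
j = 3 (j = 0*(-7) + ((-3 + 0) + 6) = 0 + (-3 + 6) = 0 + 3 = 3)
((58 + 24) + j)*y(4) = ((58 + 24) + 3)*(-3) = (82 + 3)*(-3) = 85*(-3) = -255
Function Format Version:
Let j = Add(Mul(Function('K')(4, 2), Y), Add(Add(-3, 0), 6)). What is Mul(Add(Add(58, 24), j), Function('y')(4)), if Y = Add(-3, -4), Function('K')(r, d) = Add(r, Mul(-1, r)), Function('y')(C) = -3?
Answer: -255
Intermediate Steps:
Function('K')(r, d) = 0
Y = -7
j = 3 (j = Add(Mul(0, -7), Add(Add(-3, 0), 6)) = Add(0, Add(-3, 6)) = Add(0, 3) = 3)
Mul(Add(Add(58, 24), j), Function('y')(4)) = Mul(Add(Add(58, 24), 3), -3) = Mul(Add(82, 3), -3) = Mul(85, -3) = -255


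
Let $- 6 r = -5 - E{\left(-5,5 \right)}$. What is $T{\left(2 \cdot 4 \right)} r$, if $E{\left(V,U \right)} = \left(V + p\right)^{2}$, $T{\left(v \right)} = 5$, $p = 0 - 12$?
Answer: $245$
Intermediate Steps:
$p = -12$ ($p = 0 - 12 = -12$)
$E{\left(V,U \right)} = \left(-12 + V\right)^{2}$ ($E{\left(V,U \right)} = \left(V - 12\right)^{2} = \left(-12 + V\right)^{2}$)
$r = 49$ ($r = - \frac{-5 - \left(-12 - 5\right)^{2}}{6} = - \frac{-5 - \left(-17\right)^{2}}{6} = - \frac{-5 - 289}{6} = \left(- \frac{1}{6}\right) \left(-294\right) = 49$)
$T{\left(2 \cdot 4 \right)} r = 5 \cdot 49 = 245$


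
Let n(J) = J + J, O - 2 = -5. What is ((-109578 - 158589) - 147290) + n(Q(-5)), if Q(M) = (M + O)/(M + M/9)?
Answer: -10386353/25 ≈ -4.1545e+5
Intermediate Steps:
O = -3 (O = 2 - 5 = -3)
Q(M) = 9*(-3 + M)/(10*M) (Q(M) = (M - 3)/(M + M/9) = (-3 + M)/(M + M*(⅑)) = (-3 + M)/(M + M/9) = (-3 + M)/((10*M/9)) = (-3 + M)*(9/(10*M)) = 9*(-3 + M)/(10*M))
n(J) = 2*J
((-109578 - 158589) - 147290) + n(Q(-5)) = ((-109578 - 158589) - 147290) + 2*((9/10)*(-3 - 5)/(-5)) = (-268167 - 147290) + 2*((9/10)*(-⅕)*(-8)) = -415457 + 2*(36/25) = -415457 + 72/25 = -10386353/25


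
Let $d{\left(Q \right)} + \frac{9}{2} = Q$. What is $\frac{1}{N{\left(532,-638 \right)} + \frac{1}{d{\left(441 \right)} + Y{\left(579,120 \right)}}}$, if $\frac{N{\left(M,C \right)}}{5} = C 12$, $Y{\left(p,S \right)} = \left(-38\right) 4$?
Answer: $- \frac{569}{21781318} \approx -2.6123 \cdot 10^{-5}$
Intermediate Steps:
$Y{\left(p,S \right)} = -152$
$N{\left(M,C \right)} = 60 C$ ($N{\left(M,C \right)} = 5 C 12 = 5 \cdot 12 C = 60 C$)
$d{\left(Q \right)} = - \frac{9}{2} + Q$
$\frac{1}{N{\left(532,-638 \right)} + \frac{1}{d{\left(441 \right)} + Y{\left(579,120 \right)}}} = \frac{1}{60 \left(-638\right) + \frac{1}{\left(- \frac{9}{2} + 441\right) - 152}} = \frac{1}{-38280 + \frac{1}{\frac{873}{2} - 152}} = \frac{1}{-38280 + \frac{1}{\frac{569}{2}}} = \frac{1}{-38280 + \frac{2}{569}} = \frac{1}{- \frac{21781318}{569}} = - \frac{569}{21781318}$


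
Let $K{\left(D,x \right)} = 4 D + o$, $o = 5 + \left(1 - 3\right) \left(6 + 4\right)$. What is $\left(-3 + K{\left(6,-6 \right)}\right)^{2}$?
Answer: $36$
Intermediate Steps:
$o = -15$ ($o = 5 - 20 = -15$)
$K{\left(D,x \right)} = -15 + 4 D$ ($K{\left(D,x \right)} = 4 D - 15 = -15 + 4 D$)
$\left(-3 + K{\left(6,-6 \right)}\right)^{2} = \left(-3 + \left(-15 + 4 \cdot 6\right)\right)^{2} = \left(-3 + \left(-15 + 24\right)\right)^{2} = \left(-3 + 9\right)^{2} = 6^{2} = 36$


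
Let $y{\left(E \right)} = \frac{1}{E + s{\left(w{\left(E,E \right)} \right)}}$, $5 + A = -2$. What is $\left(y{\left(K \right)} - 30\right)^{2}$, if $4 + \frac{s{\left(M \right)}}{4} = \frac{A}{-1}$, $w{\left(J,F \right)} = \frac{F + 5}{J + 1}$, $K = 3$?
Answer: $\frac{201601}{225} \approx 896.0$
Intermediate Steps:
$w{\left(J,F \right)} = \frac{5 + F}{1 + J}$
$A = -7$ ($A = -5 - 2 = -7$)
$s{\left(M \right)} = 12$ ($s{\left(M \right)} = -16 + 4 \left(- \frac{7}{-1}\right) = -16 + 4 \left(\left(-7\right) \left(-1\right)\right) = -16 + 4 \cdot 7 = -16 + 28 = 12$)
$y{\left(E \right)} = \frac{1}{12 + E}$ ($y{\left(E \right)} = \frac{1}{E + 12} = \frac{1}{12 + E}$)
$\left(y{\left(K \right)} - 30\right)^{2} = \left(\frac{1}{12 + 3} - 30\right)^{2} = \left(\frac{1}{15} - 30\right)^{2} = \left(- \frac{449}{15}\right)^{2} = \frac{201601}{225}$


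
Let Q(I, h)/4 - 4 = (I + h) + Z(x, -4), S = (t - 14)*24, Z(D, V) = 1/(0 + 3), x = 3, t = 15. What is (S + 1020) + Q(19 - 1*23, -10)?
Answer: 3016/3 ≈ 1005.3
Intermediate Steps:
Z(D, V) = 1/3
S = 24 (S = (15 - 14)*24 = 1*24 = 24)
Q(I, h) = 52/3 + 4*I + 4*h (Q(I, h) = 16 + 4*((I + h) + 1/3) = 16 + 4*(1/3 + I + h) = 16 + (4/3 + 4*I + 4*h) = 52/3 + 4*I + 4*h)
(S + 1020) + Q(19 - 1*23, -10) = (24 + 1020) + (52/3 + 4*(19 - 1*23) + 4*(-10)) = 1044 + (52/3 + 4*(19 - 23) - 40) = 1044 + (52/3 + 4*(-4) - 40) = 1044 + (52/3 - 16 - 40) = 1044 - 116/3 = 3016/3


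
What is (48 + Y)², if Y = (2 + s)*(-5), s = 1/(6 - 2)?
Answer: 21609/16 ≈ 1350.6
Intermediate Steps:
s = ¼ (s = 1/4 = ¼ ≈ 0.25000)
Y = -45/4 (Y = (2 + ¼)*(-5) = (9/4)*(-5) = -45/4 ≈ -11.250)
(48 + Y)² = (48 - 45/4)² = (147/4)² = 21609/16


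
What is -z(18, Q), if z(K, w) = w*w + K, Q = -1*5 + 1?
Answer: -34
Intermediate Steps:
Q = -4 (Q = -5 + 1 = -4)
z(K, w) = K + w**2 (z(K, w) = w**2 + K = K + w**2)
-z(18, Q) = -(18 + (-4)**2) = -(18 + 16) = -1*34 = -34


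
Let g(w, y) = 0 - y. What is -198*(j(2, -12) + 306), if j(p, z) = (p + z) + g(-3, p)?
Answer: -58212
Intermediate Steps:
g(w, y) = -y
j(p, z) = z (j(p, z) = (p + z) - p = z)
-198*(j(2, -12) + 306) = -198*(-12 + 306) = -198*294 = -58212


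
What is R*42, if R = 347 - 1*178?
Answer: 7098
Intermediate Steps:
R = 169 (R = 347 - 178 = 169)
R*42 = 169*42 = 7098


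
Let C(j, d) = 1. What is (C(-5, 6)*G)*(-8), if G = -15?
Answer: 120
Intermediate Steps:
(C(-5, 6)*G)*(-8) = (1*(-15))*(-8) = -15*(-8) = 120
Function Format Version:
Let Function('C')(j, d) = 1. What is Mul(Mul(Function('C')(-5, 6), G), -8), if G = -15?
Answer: 120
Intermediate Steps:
Mul(Mul(Function('C')(-5, 6), G), -8) = Mul(Mul(1, -15), -8) = Mul(-15, -8) = 120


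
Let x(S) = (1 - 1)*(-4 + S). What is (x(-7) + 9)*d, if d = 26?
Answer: 234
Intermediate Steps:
x(S) = 0 (x(S) = 0*(-4 + S) = 0)
(x(-7) + 9)*d = (0 + 9)*26 = 9*26 = 234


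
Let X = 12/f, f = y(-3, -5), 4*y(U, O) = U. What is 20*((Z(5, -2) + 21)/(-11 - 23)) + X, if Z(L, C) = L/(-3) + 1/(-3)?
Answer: -462/17 ≈ -27.176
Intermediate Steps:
y(U, O) = U/4
f = -¾ (f = (¼)*(-3) = -¾ ≈ -0.75000)
Z(L, C) = -⅓ - L/3 (Z(L, C) = L*(-⅓) + 1*(-⅓) = -L/3 - ⅓ = -⅓ - L/3)
X = -16 (X = 12/(-¾) = 12*(-4/3) = -16)
20*((Z(5, -2) + 21)/(-11 - 23)) + X = 20*(((-⅓ - ⅓*5) + 21)/(-11 - 23)) - 16 = 20*(((-⅓ - 5/3) + 21)/(-34)) - 16 = 20*((-2 + 21)*(-1/34)) - 16 = 20*(19*(-1/34)) - 16 = 20*(-19/34) - 16 = -190/17 - 16 = -462/17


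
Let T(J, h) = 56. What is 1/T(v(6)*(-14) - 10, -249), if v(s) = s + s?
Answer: 1/56 ≈ 0.017857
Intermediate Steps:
v(s) = 2*s
1/T(v(6)*(-14) - 10, -249) = 1/56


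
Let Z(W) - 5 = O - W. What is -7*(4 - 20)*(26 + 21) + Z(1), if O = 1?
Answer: 5269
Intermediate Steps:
Z(W) = 6 - W (Z(W) = 5 + (1 - W) = 6 - W)
-7*(4 - 20)*(26 + 21) + Z(1) = -7*(4 - 20)*(26 + 21) + (6 - 1*1) = -(-112)*47 + (6 - 1) = -7*(-752) + 5 = 5264 + 5 = 5269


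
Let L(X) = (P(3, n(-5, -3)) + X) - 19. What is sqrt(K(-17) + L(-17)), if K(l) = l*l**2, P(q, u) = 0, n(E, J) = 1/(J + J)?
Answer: 7*I*sqrt(101) ≈ 70.349*I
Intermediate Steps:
n(E, J) = 1/(2*J)
K(l) = l**3
L(X) = -19 + X (L(X) = (0 + X) - 19 = X - 19 = -19 + X)
sqrt(K(-17) + L(-17)) = sqrt((-17)**3 + (-19 - 17)) = sqrt(-4913 - 36) = sqrt(-4949) = 7*I*sqrt(101)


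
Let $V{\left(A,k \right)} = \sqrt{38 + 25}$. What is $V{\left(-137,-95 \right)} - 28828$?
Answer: $-28828 + 3 \sqrt{7} \approx -28820.0$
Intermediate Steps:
$V{\left(A,k \right)} = 3 \sqrt{7}$ ($V{\left(A,k \right)} = \sqrt{63} = 3 \sqrt{7}$)
$V{\left(-137,-95 \right)} - 28828 = 3 \sqrt{7} - 28828 = -28828 + 3 \sqrt{7}$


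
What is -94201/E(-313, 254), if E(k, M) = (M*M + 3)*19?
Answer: -94201/1225861 ≈ -0.076845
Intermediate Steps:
E(k, M) = 57 + 19*M² (E(k, M) = (M² + 3)*19 = (3 + M²)*19 = 57 + 19*M²)
-94201/E(-313, 254) = -94201/(57 + 19*254²) = -94201/(57 + 19*64516) = -94201/(57 + 1225804) = -94201/1225861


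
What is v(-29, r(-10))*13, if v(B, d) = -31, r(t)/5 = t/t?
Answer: -403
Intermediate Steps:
r(t) = 5 (r(t) = 5*(t/t) = 5*1 = 5)
v(-29, r(-10))*13 = -31*13 = -403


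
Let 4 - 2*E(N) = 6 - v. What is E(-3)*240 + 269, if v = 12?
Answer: 1469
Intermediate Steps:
E(N) = 5 (E(N) = 2 - (6 - 1*12)/2 = 2 - (6 - 12)/2 = 2 - ½*(-6) = 2 + 3 = 5)
E(-3)*240 + 269 = 5*240 + 269 = 1200 + 269 = 1469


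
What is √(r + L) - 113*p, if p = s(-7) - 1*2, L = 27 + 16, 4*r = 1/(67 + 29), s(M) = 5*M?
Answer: 4181 + 7*√2022/48 ≈ 4187.6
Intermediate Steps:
r = 1/384 (r = 1/(4*(67 + 29)) = (¼)/96 = (¼)*(1/96) = 1/384 ≈ 0.0026042)
L = 43
p = -37 (p = 5*(-7) - 1*2 = -35 - 2 = -37)
√(r + L) - 113*p = √(1/384 + 43) - 113*(-37) = √(16513/384) + 4181 = 7*√2022/48 + 4181 = 4181 + 7*√2022/48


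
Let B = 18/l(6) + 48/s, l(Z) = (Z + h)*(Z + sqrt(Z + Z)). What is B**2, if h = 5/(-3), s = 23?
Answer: 905427/89401 - 16821*sqrt(3)/7774 ≈ 6.3800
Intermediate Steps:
h = -5/3 (h = 5*(-1/3) = -5/3 ≈ -1.6667)
l(Z) = (-5/3 + Z)*(Z + sqrt(2)*sqrt(Z)) (l(Z) = (Z - 5/3)*(Z + sqrt(Z + Z)) = (-5/3 + Z)*(Z + sqrt(2*Z)) = (-5/3 + Z)*(Z + sqrt(2)*sqrt(Z)))
B = 48/23 + 18/(26 + 26*sqrt(3)/3) (B = 18/(6**2 - 5/3*6 + sqrt(2)*6**(3/2) - 5*sqrt(2)*sqrt(6)/3) + 48/23 = 18/(36 - 10 + sqrt(2)*(6*sqrt(6)) - 10*sqrt(3)/3) + 48*(1/23) = 18/(36 - 10 + 12*sqrt(3) - 10*sqrt(3)/3) + 48/23 = 18/(26 + 26*sqrt(3)/3) + 48/23 = 48/23 + 18/(26 + 26*sqrt(3)/3) ≈ 2.5259)
B**2 = (1869/598 - 9*sqrt(3)/26)**2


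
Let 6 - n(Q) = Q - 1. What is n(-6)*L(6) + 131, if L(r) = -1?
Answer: 118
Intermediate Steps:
n(Q) = 7 - Q (n(Q) = 6 - (Q - 1) = 6 - (-1 + Q) = 6 + (1 - Q) = 7 - Q)
n(-6)*L(6) + 131 = (7 - 1*(-6))*(-1) + 131 = (7 + 6)*(-1) + 131 = 13*(-1) + 131 = -13 + 131 = 118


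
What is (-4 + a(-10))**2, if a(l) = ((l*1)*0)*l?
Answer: 16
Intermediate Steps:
a(l) = 0 (a(l) = (l*0)*l = 0*l = 0)
(-4 + a(-10))**2 = (-4 + 0)**2 = (-4)**2 = 16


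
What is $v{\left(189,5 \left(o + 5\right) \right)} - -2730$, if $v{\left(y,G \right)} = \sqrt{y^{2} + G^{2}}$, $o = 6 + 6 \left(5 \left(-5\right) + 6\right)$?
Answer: $2730 + \sqrt{300946} \approx 3278.6$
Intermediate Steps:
$o = -108$ ($o = 6 + 6 \left(-25 + 6\right) = 6 + 6 \left(-19\right) = 6 - 114 = -108$)
$v{\left(y,G \right)} = \sqrt{G^{2} + y^{2}}$
$v{\left(189,5 \left(o + 5\right) \right)} - -2730 = \sqrt{\left(5 \left(-108 + 5\right)\right)^{2} + 189^{2}} - -2730 = \sqrt{\left(5 \left(-103\right)\right)^{2} + 35721} + 2730 = \sqrt{\left(-515\right)^{2} + 35721} + 2730 = \sqrt{265225 + 35721} + 2730 = \sqrt{300946} + 2730 = 2730 + \sqrt{300946}$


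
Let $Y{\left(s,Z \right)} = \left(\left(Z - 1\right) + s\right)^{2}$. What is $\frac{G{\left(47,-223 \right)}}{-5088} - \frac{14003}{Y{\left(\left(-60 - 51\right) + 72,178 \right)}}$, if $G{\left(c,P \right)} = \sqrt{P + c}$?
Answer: $- \frac{14003}{19044} - \frac{i \sqrt{11}}{1272} \approx -0.7353 - 0.0026074 i$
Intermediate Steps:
$Y{\left(s,Z \right)} = \left(-1 + Z + s\right)^{2}$ ($Y{\left(s,Z \right)} = \left(\left(-1 + Z\right) + s\right)^{2} = \left(-1 + Z + s\right)^{2}$)
$\frac{G{\left(47,-223 \right)}}{-5088} - \frac{14003}{Y{\left(\left(-60 - 51\right) + 72,178 \right)}} = \frac{\sqrt{-223 + 47}}{-5088} - \frac{14003}{\left(-1 + 178 + \left(\left(-60 - 51\right) + 72\right)\right)^{2}} = \sqrt{-176} \left(- \frac{1}{5088}\right) - \frac{14003}{\left(-1 + 178 + \left(-111 + 72\right)\right)^{2}} = 4 i \sqrt{11} \left(- \frac{1}{5088}\right) - \frac{14003}{\left(-1 + 178 - 39\right)^{2}} = - \frac{i \sqrt{11}}{1272} - \frac{14003}{138^{2}} = - \frac{i \sqrt{11}}{1272} - \frac{14003}{19044} = - \frac{14003}{19044} - \frac{i \sqrt{11}}{1272}$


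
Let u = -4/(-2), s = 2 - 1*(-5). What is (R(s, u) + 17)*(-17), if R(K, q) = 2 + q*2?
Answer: -391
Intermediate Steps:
s = 7 (s = 2 + 5 = 7)
u = 2 (u = -4*(-½) = 2)
R(K, q) = 2 + 2*q
(R(s, u) + 17)*(-17) = ((2 + 2*2) + 17)*(-17) = ((2 + 4) + 17)*(-17) = (6 + 17)*(-17) = 23*(-17) = -391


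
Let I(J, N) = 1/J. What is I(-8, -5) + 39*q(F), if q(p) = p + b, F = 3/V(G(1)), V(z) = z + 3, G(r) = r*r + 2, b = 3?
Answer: 1091/8 ≈ 136.38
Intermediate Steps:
G(r) = 2 + r**2 (G(r) = r**2 + 2 = 2 + r**2)
V(z) = 3 + z
F = 1/2 (F = 3/(3 + (2 + 1**2)) = 3/(3 + (2 + 1)) = 3/(3 + 3) = 3/6 = 3*(1/6) = 1/2 ≈ 0.50000)
q(p) = 3 + p (q(p) = p + 3 = 3 + p)
I(-8, -5) + 39*q(F) = 1/(-8) + 39*(3 + 1/2) = -1/8 + 39*(7/2) = -1/8 + 273/2 = 1091/8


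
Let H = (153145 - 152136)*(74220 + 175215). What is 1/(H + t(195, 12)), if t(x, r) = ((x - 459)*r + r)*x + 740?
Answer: 1/251065235 ≈ 3.9830e-9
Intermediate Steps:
H = 251679915 (H = 1009*249435 = 251679915)
t(x, r) = 740 + x*(r + r*(-459 + x)) (t(x, r) = ((-459 + x)*r + r)*x + 740 = (r*(-459 + x) + r)*x + 740 = (r + r*(-459 + x))*x + 740 = x*(r + r*(-459 + x)) + 740 = 740 + x*(r + r*(-459 + x)))
1/(H + t(195, 12)) = 1/(251679915 + (740 + 12*195² - 458*12*195)) = 1/(251679915 + (740 + 12*38025 - 1071720)) = 1/(251679915 + (740 + 456300 - 1071720)) = 1/(251679915 - 614680) = 1/251065235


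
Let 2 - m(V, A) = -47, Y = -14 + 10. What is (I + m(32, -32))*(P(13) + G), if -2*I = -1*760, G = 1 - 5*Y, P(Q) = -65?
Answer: -18876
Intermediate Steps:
Y = -4
m(V, A) = 49 (m(V, A) = 2 - 1*(-47) = 2 + 47 = 49)
G = 21 (G = 1 - 5*(-4) = 1 + 20 = 21)
I = 380 (I = -(-1)*760/2 = -½*(-760) = 380)
(I + m(32, -32))*(P(13) + G) = (380 + 49)*(-65 + 21) = 429*(-44) = -18876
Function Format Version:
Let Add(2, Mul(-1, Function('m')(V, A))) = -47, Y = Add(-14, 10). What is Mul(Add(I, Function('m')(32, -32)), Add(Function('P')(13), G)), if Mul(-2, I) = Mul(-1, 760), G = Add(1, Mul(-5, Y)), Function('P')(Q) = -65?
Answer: -18876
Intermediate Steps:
Y = -4
Function('m')(V, A) = 49 (Function('m')(V, A) = Add(2, Mul(-1, -47)) = Add(2, 47) = 49)
G = 21 (G = Add(1, Mul(-5, -4)) = Add(1, 20) = 21)
I = 380 (I = Mul(Rational(-1, 2), Mul(-1, 760)) = Mul(Rational(-1, 2), -760) = 380)
Mul(Add(I, Function('m')(32, -32)), Add(Function('P')(13), G)) = Mul(Add(380, 49), Add(-65, 21)) = Mul(429, -44) = -18876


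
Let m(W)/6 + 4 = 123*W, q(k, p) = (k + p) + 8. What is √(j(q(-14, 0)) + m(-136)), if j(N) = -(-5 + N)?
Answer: I*√100381 ≈ 316.83*I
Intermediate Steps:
q(k, p) = 8 + k + p
m(W) = -24 + 738*W (m(W) = -24 + 6*(123*W) = -24 + 738*W)
j(N) = 5 - N
√(j(q(-14, 0)) + m(-136)) = √((5 - (8 - 14 + 0)) + (-24 + 738*(-136))) = √((5 - 1*(-6)) + (-24 - 100368)) = √((5 + 6) - 100392) = √(11 - 100392) = √(-100381) = I*√100381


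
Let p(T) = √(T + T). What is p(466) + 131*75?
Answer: 9825 + 2*√233 ≈ 9855.5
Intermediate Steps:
p(T) = √2*√T (p(T) = √(2*T) = √2*√T)
p(466) + 131*75 = √2*√466 + 131*75 = 2*√233 + 9825 = 9825 + 2*√233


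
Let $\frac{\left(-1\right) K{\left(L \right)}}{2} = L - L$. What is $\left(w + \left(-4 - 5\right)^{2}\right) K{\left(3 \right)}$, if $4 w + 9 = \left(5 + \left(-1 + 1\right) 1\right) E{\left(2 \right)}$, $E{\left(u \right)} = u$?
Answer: $0$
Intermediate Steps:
$K{\left(L \right)} = 0$ ($K{\left(L \right)} = - 2 \left(L - L\right) = \left(-2\right) 0 = 0$)
$w = \frac{1}{4}$ ($w = - \frac{9}{4} + \frac{\left(5 + \left(-1 + 1\right) 1\right) 2}{4} = - \frac{9}{4} + \frac{\left(5 + 0 \cdot 1\right) 2}{4} = - \frac{9}{4} + \frac{\left(5 + 0\right) 2}{4} = - \frac{9}{4} + \frac{5 \cdot 2}{4} = - \frac{9}{4} + \frac{1}{4} \cdot 10 = - \frac{9}{4} + \frac{5}{2} = \frac{1}{4} \approx 0.25$)
$\left(w + \left(-4 - 5\right)^{2}\right) K{\left(3 \right)} = \left(\frac{1}{4} + \left(-4 - 5\right)^{2}\right) 0 = \left(\frac{1}{4} + \left(-9\right)^{2}\right) 0 = \left(\frac{1}{4} + 81\right) 0 = \frac{325}{4} \cdot 0 = 0$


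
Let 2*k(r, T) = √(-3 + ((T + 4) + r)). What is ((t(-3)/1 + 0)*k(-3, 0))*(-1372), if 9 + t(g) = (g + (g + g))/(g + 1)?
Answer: 3087*I*√2 ≈ 4365.7*I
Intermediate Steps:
t(g) = -9 + 3*g/(1 + g) (t(g) = -9 + (g + (g + g))/(g + 1) = -9 + (g + 2*g)/(1 + g) = -9 + (3*g)/(1 + g) = -9 + 3*g/(1 + g))
k(r, T) = √(1 + T + r)/2 (k(r, T) = √(-3 + ((T + 4) + r))/2 = √(-3 + ((4 + T) + r))/2 = √(-3 + (4 + T + r))/2 = √(1 + T + r)/2)
((t(-3)/1 + 0)*k(-3, 0))*(-1372) = (((3*(-3 - 2*(-3))/(1 - 3))/1 + 0)*(√(1 + 0 - 3)/2))*(-1372) = (((3*(-3 + 6)/(-2))*1 + 0)*(√(-2)/2))*(-1372) = (((3*(-½)*3)*1 + 0)*((I*√2)/2))*(-1372) = ((-9/2*1 + 0)*(I*√2/2))*(-1372) = ((-9/2 + 0)*(I*√2/2))*(-1372) = -9*I*√2/4*(-1372) = 3087*I*√2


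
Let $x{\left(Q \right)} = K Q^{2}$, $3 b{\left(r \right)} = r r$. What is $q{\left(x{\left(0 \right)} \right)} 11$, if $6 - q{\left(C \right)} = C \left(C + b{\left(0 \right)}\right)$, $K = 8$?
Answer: $66$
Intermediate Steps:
$b{\left(r \right)} = \frac{r^{2}}{3}$ ($b{\left(r \right)} = \frac{r r}{3} = \frac{r^{2}}{3}$)
$x{\left(Q \right)} = 8 Q^{2}$
$q{\left(C \right)} = 6 - C^{2}$ ($q{\left(C \right)} = 6 - C \left(C + \frac{0^{2}}{3}\right) = 6 - C \left(C + \frac{1}{3} \cdot 0\right) = 6 - C \left(C + 0\right) = 6 - C C = 6 - C^{2}$)
$q{\left(x{\left(0 \right)} \right)} 11 = \left(6 - \left(8 \cdot 0^{2}\right)^{2}\right) 11 = \left(6 - \left(8 \cdot 0\right)^{2}\right) 11 = \left(6 - 0^{2}\right) 11 = \left(6 - 0\right) 11 = \left(6 + 0\right) 11 = 6 \cdot 11 = 66$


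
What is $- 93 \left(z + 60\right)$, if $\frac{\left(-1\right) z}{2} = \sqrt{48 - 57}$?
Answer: $-5580 + 558 i \approx -5580.0 + 558.0 i$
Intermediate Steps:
$z = - 6 i$ ($z = - 2 \sqrt{48 - 57} = - 2 \sqrt{-9} = - 2 \cdot 3 i = - 6 i \approx - 6.0 i$)
$- 93 \left(z + 60\right) = - 93 \left(- 6 i + 60\right) = - 93 \left(60 - 6 i\right) = -5580 + 558 i$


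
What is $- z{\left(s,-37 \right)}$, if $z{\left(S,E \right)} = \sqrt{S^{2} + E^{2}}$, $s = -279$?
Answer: $- 89 \sqrt{10} \approx -281.44$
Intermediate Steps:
$z{\left(S,E \right)} = \sqrt{E^{2} + S^{2}}$
$- z{\left(s,-37 \right)} = - \sqrt{\left(-37\right)^{2} + \left(-279\right)^{2}} = - \sqrt{1369 + 77841} = - \sqrt{79210} = - 89 \sqrt{10}$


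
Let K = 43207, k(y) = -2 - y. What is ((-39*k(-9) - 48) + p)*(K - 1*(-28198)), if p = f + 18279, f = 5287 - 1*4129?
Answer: 1364977980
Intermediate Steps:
f = 1158 (f = 5287 - 4129 = 1158)
p = 19437 (p = 1158 + 18279 = 19437)
((-39*k(-9) - 48) + p)*(K - 1*(-28198)) = ((-39*(-2 - 1*(-9)) - 48) + 19437)*(43207 - 1*(-28198)) = ((-39*(-2 + 9) - 48) + 19437)*(43207 + 28198) = ((-39*7 - 48) + 19437)*71405 = ((-273 - 48) + 19437)*71405 = (-321 + 19437)*71405 = 19116*71405 = 1364977980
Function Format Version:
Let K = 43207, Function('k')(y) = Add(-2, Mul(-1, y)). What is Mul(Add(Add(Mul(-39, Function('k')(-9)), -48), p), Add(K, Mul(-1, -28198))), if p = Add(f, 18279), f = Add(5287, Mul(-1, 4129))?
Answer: 1364977980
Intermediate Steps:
f = 1158 (f = Add(5287, -4129) = 1158)
p = 19437 (p = Add(1158, 18279) = 19437)
Mul(Add(Add(Mul(-39, Function('k')(-9)), -48), p), Add(K, Mul(-1, -28198))) = Mul(Add(Add(Mul(-39, Add(-2, Mul(-1, -9))), -48), 19437), Add(43207, Mul(-1, -28198))) = Mul(Add(Add(Mul(-39, Add(-2, 9)), -48), 19437), Add(43207, 28198)) = Mul(Add(Add(Mul(-39, 7), -48), 19437), 71405) = Mul(Add(Add(-273, -48), 19437), 71405) = Mul(Add(-321, 19437), 71405) = Mul(19116, 71405) = 1364977980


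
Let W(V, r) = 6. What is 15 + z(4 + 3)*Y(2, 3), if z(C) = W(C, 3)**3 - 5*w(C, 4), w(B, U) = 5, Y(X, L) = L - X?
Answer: 206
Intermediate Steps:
z(C) = 191 (z(C) = 6**3 - 5*5 = 216 - 25 = 191)
15 + z(4 + 3)*Y(2, 3) = 15 + 191*(3 - 1*2) = 15 + 191*(3 - 2) = 15 + 191*1 = 15 + 191 = 206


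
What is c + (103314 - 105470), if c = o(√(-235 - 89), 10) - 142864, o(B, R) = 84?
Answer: -144936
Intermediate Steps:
c = -142780 (c = 84 - 142864 = -142780)
c + (103314 - 105470) = -142780 + (103314 - 105470) = -142780 - 2156 = -144936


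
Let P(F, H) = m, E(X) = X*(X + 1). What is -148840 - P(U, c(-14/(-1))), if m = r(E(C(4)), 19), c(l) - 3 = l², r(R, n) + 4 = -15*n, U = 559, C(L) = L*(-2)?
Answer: -148551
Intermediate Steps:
C(L) = -2*L
E(X) = X*(1 + X)
r(R, n) = -4 - 15*n
c(l) = 3 + l²
m = -289 (m = -4 - 15*19 = -4 - 285 = -289)
P(F, H) = -289
-148840 - P(U, c(-14/(-1))) = -148840 - 1*(-289) = -148840 + 289 = -148551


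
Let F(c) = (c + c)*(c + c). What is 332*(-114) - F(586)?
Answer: -1411432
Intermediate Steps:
F(c) = 4*c² (F(c) = (2*c)*(2*c) = 4*c²)
332*(-114) - F(586) = 332*(-114) - 4*586² = -37848 - 4*343396 = -37848 - 1*1373584 = -37848 - 1373584 = -1411432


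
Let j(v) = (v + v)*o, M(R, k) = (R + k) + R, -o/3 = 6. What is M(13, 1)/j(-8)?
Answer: 3/32 ≈ 0.093750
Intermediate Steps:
o = -18 (o = -3*6 = -18)
M(R, k) = k + 2*R
j(v) = -36*v (j(v) = (v + v)*(-18) = (2*v)*(-18) = -36*v)
M(13, 1)/j(-8) = (1 + 2*13)/((-36*(-8))) = (1 + 26)/288 = 27*(1/288) = 3/32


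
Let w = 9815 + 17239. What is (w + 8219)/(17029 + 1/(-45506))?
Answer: 1605133138/774921673 ≈ 2.0714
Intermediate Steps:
w = 27054
(w + 8219)/(17029 + 1/(-45506)) = (27054 + 8219)/(17029 + 1/(-45506)) = 35273/(17029 - 1/45506) = 35273/(774921673/45506) = 35273*(45506/774921673) = 1605133138/774921673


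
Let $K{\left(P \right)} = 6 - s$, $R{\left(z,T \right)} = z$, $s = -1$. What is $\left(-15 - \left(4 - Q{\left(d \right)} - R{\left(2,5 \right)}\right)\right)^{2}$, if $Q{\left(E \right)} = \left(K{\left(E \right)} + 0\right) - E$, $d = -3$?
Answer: $49$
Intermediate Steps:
$K{\left(P \right)} = 7$ ($K{\left(P \right)} = 6 - -1 = 6 + 1 = 7$)
$Q{\left(E \right)} = 7 - E$ ($Q{\left(E \right)} = \left(7 + 0\right) - E = 7 - E$)
$\left(-15 - \left(4 - Q{\left(d \right)} - R{\left(2,5 \right)}\right)\right)^{2} = \left(-15 + \left(\left(2 + \left(7 - -3\right)\right) - 4\right)\right)^{2} = \left(-15 + \left(\left(2 + \left(7 + 3\right)\right) - 4\right)\right)^{2} = \left(-15 + \left(\left(2 + 10\right) - 4\right)\right)^{2} = \left(-15 + \left(12 - 4\right)\right)^{2} = \left(-15 + 8\right)^{2} = \left(-7\right)^{2} = 49$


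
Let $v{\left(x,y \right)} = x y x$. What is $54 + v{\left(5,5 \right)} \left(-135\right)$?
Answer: $-16821$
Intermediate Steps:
$v{\left(x,y \right)} = y x^{2}$
$54 + v{\left(5,5 \right)} \left(-135\right) = 54 + 5 \cdot 5^{2} \left(-135\right) = 54 + 5 \cdot 25 \left(-135\right) = 54 + 125 \left(-135\right) = 54 - 16875 = -16821$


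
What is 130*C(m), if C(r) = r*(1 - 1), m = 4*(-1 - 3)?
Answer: 0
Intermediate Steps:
m = -16 (m = 4*(-4) = -16)
C(r) = 0 (C(r) = r*0 = 0)
130*C(m) = 130*0 = 0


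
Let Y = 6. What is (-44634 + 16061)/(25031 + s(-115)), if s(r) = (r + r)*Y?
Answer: -28573/23651 ≈ -1.2081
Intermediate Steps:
s(r) = 12*r (s(r) = (r + r)*6 = (2*r)*6 = 12*r)
(-44634 + 16061)/(25031 + s(-115)) = (-44634 + 16061)/(25031 + 12*(-115)) = -28573/(25031 - 1380) = -28573/23651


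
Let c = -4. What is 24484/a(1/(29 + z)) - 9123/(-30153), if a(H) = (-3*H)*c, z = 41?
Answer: 4306561093/30153 ≈ 1.4282e+5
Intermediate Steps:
a(H) = 12*H (a(H) = -3*H*(-4) = 12*H)
24484/a(1/(29 + z)) - 9123/(-30153) = 24484/((12/(29 + 41))) - 9123/(-30153) = 24484/((12/70)) - 9123*(-1/30153) = 24484/((12*(1/70))) + 3041/10051 = 24484/(6/35) + 3041/10051 = 24484*(35/6) + 3041/10051 = 428470/3 + 3041/10051 = 4306561093/30153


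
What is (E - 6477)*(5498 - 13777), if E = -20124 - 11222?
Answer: 313136617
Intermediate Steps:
E = -31346
(E - 6477)*(5498 - 13777) = (-31346 - 6477)*(5498 - 13777) = -37823*(-8279) = 313136617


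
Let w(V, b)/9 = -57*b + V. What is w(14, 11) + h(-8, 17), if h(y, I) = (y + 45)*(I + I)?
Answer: -4259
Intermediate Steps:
h(y, I) = 2*I*(45 + y) (h(y, I) = (45 + y)*(2*I) = 2*I*(45 + y))
w(V, b) = -513*b + 9*V (w(V, b) = 9*(-57*b + V) = 9*(V - 57*b) = -513*b + 9*V)
w(14, 11) + h(-8, 17) = (-513*11 + 9*14) + 2*17*(45 - 8) = (-5643 + 126) + 2*17*37 = -5517 + 1258 = -4259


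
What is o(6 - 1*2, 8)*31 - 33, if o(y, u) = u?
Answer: 215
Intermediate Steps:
o(6 - 1*2, 8)*31 - 33 = 8*31 - 33 = 248 - 33 = 215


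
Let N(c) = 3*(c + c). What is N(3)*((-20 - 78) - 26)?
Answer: -2232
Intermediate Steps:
N(c) = 6*c (N(c) = 3*(2*c) = 6*c)
N(3)*((-20 - 78) - 26) = (6*3)*((-20 - 78) - 26) = 18*(-98 - 26) = 18*(-124) = -2232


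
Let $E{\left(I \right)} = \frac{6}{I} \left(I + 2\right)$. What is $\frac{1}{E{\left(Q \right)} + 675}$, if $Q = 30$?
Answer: $\frac{5}{3407} \approx 0.0014676$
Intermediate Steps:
$E{\left(I \right)} = \frac{6 \left(2 + I\right)}{I}$ ($E{\left(I \right)} = \frac{6}{I} \left(2 + I\right) = \frac{6 \left(2 + I\right)}{I}$)
$\frac{1}{E{\left(Q \right)} + 675} = \frac{1}{\left(6 + \frac{12}{30}\right) + 675} = \frac{1}{\left(6 + 12 \cdot \frac{1}{30}\right) + 675} = \frac{1}{\left(6 + \frac{2}{5}\right) + 675} = \frac{1}{\frac{32}{5} + 675} = \frac{1}{\frac{3407}{5}} = \frac{5}{3407}$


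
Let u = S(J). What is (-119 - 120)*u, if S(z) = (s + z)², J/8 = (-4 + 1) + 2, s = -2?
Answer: -23900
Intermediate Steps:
J = -8 (J = 8*((-4 + 1) + 2) = 8*(-3 + 2) = 8*(-1) = -8)
S(z) = (-2 + z)²
u = 100 (u = (-2 - 8)² = (-10)² = 100)
(-119 - 120)*u = (-119 - 120)*100 = -239*100 = -23900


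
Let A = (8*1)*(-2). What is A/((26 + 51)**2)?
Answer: -16/5929 ≈ -0.0026986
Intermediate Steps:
A = -16 (A = 8*(-2) = -16)
A/((26 + 51)**2) = -16/(26 + 51)**2 = -16/(77**2) = -16/5929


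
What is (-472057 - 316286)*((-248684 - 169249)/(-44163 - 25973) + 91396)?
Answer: -5053726242483627/70136 ≈ -7.2056e+10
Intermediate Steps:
(-472057 - 316286)*((-248684 - 169249)/(-44163 - 25973) + 91396) = -788343*(-417933/(-70136) + 91396) = -788343*(-417933*(-1/70136) + 91396) = -788343*(417933/70136 + 91396) = -788343*6410567789/70136 = -5053726242483627/70136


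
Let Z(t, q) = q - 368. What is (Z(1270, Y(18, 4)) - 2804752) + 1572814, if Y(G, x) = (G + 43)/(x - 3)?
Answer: -1232245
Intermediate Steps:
Y(G, x) = (43 + G)/(-3 + x)
Z(t, q) = -368 + q
(Z(1270, Y(18, 4)) - 2804752) + 1572814 = ((-368 + (43 + 18)/(-3 + 4)) - 2804752) + 1572814 = ((-368 + 61/1) - 2804752) + 1572814 = ((-368 + 1*61) - 2804752) + 1572814 = ((-368 + 61) - 2804752) + 1572814 = (-307 - 2804752) + 1572814 = -2805059 + 1572814 = -1232245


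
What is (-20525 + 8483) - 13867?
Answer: -25909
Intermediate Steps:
(-20525 + 8483) - 13867 = -12042 - 13867 = -25909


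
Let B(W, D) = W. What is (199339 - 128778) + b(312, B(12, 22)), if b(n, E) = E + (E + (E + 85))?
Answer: 70682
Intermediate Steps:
b(n, E) = 85 + 3*E (b(n, E) = E + (E + (85 + E)) = E + (85 + 2*E) = 85 + 3*E)
(199339 - 128778) + b(312, B(12, 22)) = (199339 - 128778) + (85 + 3*12) = 70561 + (85 + 36) = 70561 + 121 = 70682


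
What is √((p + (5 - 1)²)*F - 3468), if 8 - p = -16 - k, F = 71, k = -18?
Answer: I*√1906 ≈ 43.658*I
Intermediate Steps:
p = 6 (p = 8 - (-16 - 1*(-18)) = 8 - (-16 + 18) = 8 - 1*2 = 8 - 2 = 6)
√((p + (5 - 1)²)*F - 3468) = √((6 + (5 - 1)²)*71 - 3468) = √((6 + 4²)*71 - 3468) = √((6 + 16)*71 - 3468) = √(22*71 - 3468) = √(1562 - 3468) = √(-1906) = I*√1906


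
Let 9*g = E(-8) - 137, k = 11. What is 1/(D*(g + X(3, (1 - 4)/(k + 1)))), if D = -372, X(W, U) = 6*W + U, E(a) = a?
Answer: -3/1829 ≈ -0.0016402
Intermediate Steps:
X(W, U) = U + 6*W
g = -145/9 (g = (-8 - 137)/9 = (⅑)*(-145) = -145/9 ≈ -16.111)
1/(D*(g + X(3, (1 - 4)/(k + 1)))) = 1/(-372*(-145/9 + ((1 - 4)/(11 + 1) + 6*3))) = 1/(-372*(-145/9 + (-3/12 + 18))) = 1/(-372*(-145/9 + (-3*1/12 + 18))) = 1/(-372*(-145/9 + (-¼ + 18))) = 1/(-372*(-145/9 + 71/4)) = 1/(-372*59/36) = 1/(-1829/3) = -3/1829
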